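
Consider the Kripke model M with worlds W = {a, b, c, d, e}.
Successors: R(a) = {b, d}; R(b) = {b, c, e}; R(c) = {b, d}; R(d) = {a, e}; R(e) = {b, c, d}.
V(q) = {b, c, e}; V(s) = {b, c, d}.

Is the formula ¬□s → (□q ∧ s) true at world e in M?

Recall that □ψ holds at a world iff ψ holds at every accessible world, and ◇ψ holds iff ψ holds at some accessible world.
At e: ¬□s is false, □q ∧ s is false, so ¬□s → (□q ∧ s) is true.
  At e: □s is true, so ¬□s is false.
    At e: □s requires s at every successor {b, c, d}.
      At b: s is true.
      At c: s is true.
      At d: s is true.
    So □s is true at e.
  At e: □q is false, s is false, so □q ∧ s is false.
    At e: □q requires q at every successor {b, c, d}.
      q fails at d, so □q is false at e.

Yes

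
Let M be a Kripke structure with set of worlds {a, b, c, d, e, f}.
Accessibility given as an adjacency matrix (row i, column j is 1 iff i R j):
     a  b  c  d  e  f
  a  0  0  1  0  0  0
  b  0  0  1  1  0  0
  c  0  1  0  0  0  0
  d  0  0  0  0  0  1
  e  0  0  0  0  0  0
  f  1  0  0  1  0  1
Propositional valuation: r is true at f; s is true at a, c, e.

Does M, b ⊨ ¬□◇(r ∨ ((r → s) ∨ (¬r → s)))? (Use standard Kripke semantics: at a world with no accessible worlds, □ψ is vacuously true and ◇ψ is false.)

At b: □◇(r ∨ ((r → s) ∨ (¬r → s))) is true, so ¬□◇(r ∨ ((r → s) ∨ (¬r → s))) is false.
  At b: □◇(r ∨ ((r → s) ∨ (¬r → s))) requires ◇(r ∨ ((r → s) ∨ (¬r → s))) at every successor {c, d}.
      At c: ◇(r ∨ ((r → s) ∨ (¬r → s))) requires r ∨ ((r → s) ∨ (¬r → s)) at some successor in {b}.
        r ∨ ((r → s) ∨ (¬r → s)) holds at b, so ◇(r ∨ ((r → s) ∨ (¬r → s))) is true at c.
      At d: ◇(r ∨ ((r → s) ∨ (¬r → s))) requires r ∨ ((r → s) ∨ (¬r → s)) at some successor in {f}.
        r ∨ ((r → s) ∨ (¬r → s)) holds at f, so ◇(r ∨ ((r → s) ∨ (¬r → s))) is true at d.
  So □◇(r ∨ ((r → s) ∨ (¬r → s))) is true at b.

No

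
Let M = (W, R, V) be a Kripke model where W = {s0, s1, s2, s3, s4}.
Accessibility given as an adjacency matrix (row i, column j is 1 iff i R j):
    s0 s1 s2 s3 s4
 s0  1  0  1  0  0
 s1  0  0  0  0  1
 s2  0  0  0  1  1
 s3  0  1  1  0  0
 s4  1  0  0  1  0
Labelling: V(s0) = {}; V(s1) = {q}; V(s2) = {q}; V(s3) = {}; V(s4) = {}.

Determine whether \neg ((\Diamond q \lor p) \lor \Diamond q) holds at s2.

At s2: (\Diamond q \lor p) \lor \Diamond q is false, so \neg ((\Diamond q \lor p) \lor \Diamond q) is true.
  At s2: \Diamond q \lor p is false, \Diamond q is false, so (\Diamond q \lor p) \lor \Diamond q is false.
    At s2: \Diamond q is false, p is false, so \Diamond q \lor p is false.
      At s2: \Diamond q requires q at some successor in {s3, s4}.
        At s3: q is false.
        At s4: q is false.
      So \Diamond q is false at s2.
    At s2: \Diamond q requires q at some successor in {s3, s4}.
      At s3: q is false.
      At s4: q is false.
    So \Diamond q is false at s2.

Yes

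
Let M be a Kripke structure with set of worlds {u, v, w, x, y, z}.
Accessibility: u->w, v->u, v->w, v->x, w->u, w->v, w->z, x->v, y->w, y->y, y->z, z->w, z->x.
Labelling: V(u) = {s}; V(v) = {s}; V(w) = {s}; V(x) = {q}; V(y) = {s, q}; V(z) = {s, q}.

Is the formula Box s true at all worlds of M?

Let φ = Box s. Evaluate φ at each world:
  u (successors {w}): φ is true.
  v (successors {u, w, x}): φ is false.
  w (successors {u, v, z}): φ is true.
  x (successors {v}): φ is true.
  y (successors {w, y, z}): φ is true.
  z (successors {w, x}): φ is false.
Detail at v (counterexample):
  At v: Box s requires s at every successor {u, w, x}.
    s fails at x, so Box s is false at v.

No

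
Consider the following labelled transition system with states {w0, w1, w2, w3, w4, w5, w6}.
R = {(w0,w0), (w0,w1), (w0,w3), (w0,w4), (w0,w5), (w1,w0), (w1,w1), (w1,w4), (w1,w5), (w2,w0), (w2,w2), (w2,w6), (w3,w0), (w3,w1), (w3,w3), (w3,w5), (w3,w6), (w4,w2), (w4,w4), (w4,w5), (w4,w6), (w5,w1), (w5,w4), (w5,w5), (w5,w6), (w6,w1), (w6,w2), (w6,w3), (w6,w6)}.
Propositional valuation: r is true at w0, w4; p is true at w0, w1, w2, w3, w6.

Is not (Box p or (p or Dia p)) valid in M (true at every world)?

Let φ = not (Box p or (p or Dia p)). Evaluate φ at each world:
  w0 (successors {w0, w1, w3, w4, w5}): φ is false.
  w1 (successors {w0, w1, w4, w5}): φ is false.
  w2 (successors {w0, w2, w6}): φ is false.
  w3 (successors {w0, w1, w3, w5, w6}): φ is false.
  w4 (successors {w2, w4, w5, w6}): φ is false.
  w5 (successors {w1, w4, w5, w6}): φ is false.
  w6 (successors {w1, w2, w3, w6}): φ is false.
Detail at w0 (counterexample):
  At w0: Box p or (p or Dia p) is true, so not (Box p or (p or Dia p)) is false.
    At w0: Box p is false, p or Dia p is true, so Box p or (p or Dia p) is true.
      At w0: Box p requires p at every successor {w0, w1, w3, w4, w5}.
        p fails at w4, so Box p is false at w0.
      At w0: p is true, Dia p is true, so p or Dia p is true.

No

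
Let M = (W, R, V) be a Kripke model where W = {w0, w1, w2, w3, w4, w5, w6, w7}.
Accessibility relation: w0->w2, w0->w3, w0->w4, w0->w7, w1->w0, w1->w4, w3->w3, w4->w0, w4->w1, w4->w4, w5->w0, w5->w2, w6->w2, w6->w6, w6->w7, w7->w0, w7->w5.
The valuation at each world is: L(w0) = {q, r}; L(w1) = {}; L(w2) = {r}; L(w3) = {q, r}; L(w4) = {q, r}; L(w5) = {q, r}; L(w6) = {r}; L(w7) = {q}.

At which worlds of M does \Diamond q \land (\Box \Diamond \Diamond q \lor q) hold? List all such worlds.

w0, w1, w3, w4, w5, w7

Let φ = \Diamond q \land (\Box \Diamond \Diamond q \lor q). Evaluate φ at each world:
  w0 (successors {w2, w3, w4, w7}): φ is true.
  w1 (successors {w0, w4}): φ is true.
  w2 (successors ∅): φ is false.
  w3 (successors {w3}): φ is true.
  w4 (successors {w0, w1, w4}): φ is true.
  w5 (successors {w0, w2}): φ is true.
  w6 (successors {w2, w6, w7}): φ is false.
  w7 (successors {w0, w5}): φ is true.
For instance, at w3:
  At w3: \Diamond q is true, \Box \Diamond \Diamond q \lor q is true, so \Diamond q \land (\Box \Diamond \Diamond q \lor q) is true.
    At w3: \Diamond q requires q at some successor in {w3}.
      q holds at w3, so \Diamond q is true at w3.
    At w3: \Box \Diamond \Diamond q is true, q is true, so \Box \Diamond \Diamond q \lor q is true.
      At w3: \Box \Diamond \Diamond q requires \Diamond \Diamond q at every successor {w3}.
        At w3: \Diamond \Diamond q is true.
      So \Box \Diamond \Diamond q is true at w3.
Satisfying worlds: {w0, w1, w3, w4, w5, w7}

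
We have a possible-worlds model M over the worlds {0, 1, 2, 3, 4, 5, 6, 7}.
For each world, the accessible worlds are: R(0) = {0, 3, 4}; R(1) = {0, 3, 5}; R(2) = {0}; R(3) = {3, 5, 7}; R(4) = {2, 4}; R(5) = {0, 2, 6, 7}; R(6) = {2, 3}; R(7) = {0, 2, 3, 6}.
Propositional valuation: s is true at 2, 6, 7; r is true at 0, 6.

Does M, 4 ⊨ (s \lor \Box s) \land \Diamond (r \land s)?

No

At 4: s \lor \Box s is false, \Diamond (r \land s) is false, so (s \lor \Box s) \land \Diamond (r \land s) is false.
  At 4: s is false, \Box s is false, so s \lor \Box s is false.
    At 4: \Box s requires s at every successor {2, 4}.
      s fails at 4, so \Box s is false at 4.
  At 4: \Diamond (r \land s) requires r \land s at some successor in {2, 4}.
    At 2: r \land s is false.
    At 4: r \land s is false.
  So \Diamond (r \land s) is false at 4.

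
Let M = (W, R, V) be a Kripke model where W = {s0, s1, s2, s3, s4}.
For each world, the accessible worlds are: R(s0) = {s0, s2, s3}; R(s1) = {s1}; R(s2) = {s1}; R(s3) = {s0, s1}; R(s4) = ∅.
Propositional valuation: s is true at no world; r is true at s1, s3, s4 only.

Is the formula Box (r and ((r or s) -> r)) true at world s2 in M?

At s2: Box (r and ((r or s) -> r)) requires r and ((r or s) -> r) at every successor {s1}.
  At s1: r and ((r or s) -> r) is true.
So Box (r and ((r or s) -> r)) is true at s2.

Yes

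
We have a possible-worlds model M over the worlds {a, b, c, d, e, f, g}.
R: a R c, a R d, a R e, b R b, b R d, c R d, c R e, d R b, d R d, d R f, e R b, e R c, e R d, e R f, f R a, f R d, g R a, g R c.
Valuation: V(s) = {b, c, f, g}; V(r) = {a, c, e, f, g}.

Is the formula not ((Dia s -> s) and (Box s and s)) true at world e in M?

Recall that Box ψ holds at a world iff ψ holds at every accessible world, and Dia ψ holds iff ψ holds at some accessible world.
At e: (Dia s -> s) and (Box s and s) is false, so not ((Dia s -> s) and (Box s and s)) is true.
  At e: Dia s -> s is false, Box s and s is false, so (Dia s -> s) and (Box s and s) is false.
    At e: Dia s is true, s is false, so Dia s -> s is false.
      At e: Dia s requires s at some successor in {b, c, d, f}.
        s holds at b, so Dia s is true at e.
    At e: Box s is false, s is false, so Box s and s is false.
      At e: Box s requires s at every successor {b, c, d, f}.
        s fails at d, so Box s is false at e.

Yes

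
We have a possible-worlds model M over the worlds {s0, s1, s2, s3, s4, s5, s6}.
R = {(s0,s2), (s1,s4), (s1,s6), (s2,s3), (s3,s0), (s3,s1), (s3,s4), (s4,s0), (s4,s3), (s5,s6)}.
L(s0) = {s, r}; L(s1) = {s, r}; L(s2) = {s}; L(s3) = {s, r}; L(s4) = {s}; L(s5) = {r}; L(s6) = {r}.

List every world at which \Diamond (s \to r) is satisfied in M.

s1, s2, s3, s4, s5

Let φ = \Diamond (s \to r). Evaluate φ at each world:
  s0 (successors {s2}): φ is false.
  s1 (successors {s4, s6}): φ is true.
  s2 (successors {s3}): φ is true.
  s3 (successors {s0, s1, s4}): φ is true.
  s4 (successors {s0, s3}): φ is true.
  s5 (successors {s6}): φ is true.
  s6 (successors ∅): φ is false.
For instance, at s4:
  At s4: \Diamond (s \to r) requires s \to r at some successor in {s0, s3}.
    s \to r holds at s0, so \Diamond (s \to r) is true at s4.
Satisfying worlds: {s1, s2, s3, s4, s5}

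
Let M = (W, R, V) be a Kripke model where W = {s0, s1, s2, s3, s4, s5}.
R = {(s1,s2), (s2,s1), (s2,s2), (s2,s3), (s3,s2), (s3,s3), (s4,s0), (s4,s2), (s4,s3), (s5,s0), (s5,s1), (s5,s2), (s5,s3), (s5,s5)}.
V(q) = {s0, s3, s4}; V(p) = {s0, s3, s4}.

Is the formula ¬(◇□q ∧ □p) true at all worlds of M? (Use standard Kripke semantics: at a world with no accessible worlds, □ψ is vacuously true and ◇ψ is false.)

Let φ = ¬(◇□q ∧ □p). Evaluate φ at each world:
  s0 (successors ∅): φ is true.
  s1 (successors {s2}): φ is true.
  s2 (successors {s1, s2, s3}): φ is true.
  s3 (successors {s2, s3}): φ is true.
  s4 (successors {s0, s2, s3}): φ is true.
  s5 (successors {s0, s1, s2, s3, s5}): φ is true.
For instance, at s2:
  At s2: ◇□q ∧ □p is false, so ¬(◇□q ∧ □p) is true.
    At s2: ◇□q is false, □p is false, so ◇□q ∧ □p is false.
      At s2: ◇□q requires □q at some successor in {s1, s2, s3}.
        At s1: □q is false.
        At s2: □q is false.
        At s3: □q is false.
      So ◇□q is false at s2.
      At s2: □p requires p at every successor {s1, s2, s3}.
        p fails at s1, so □p is false at s2.

Yes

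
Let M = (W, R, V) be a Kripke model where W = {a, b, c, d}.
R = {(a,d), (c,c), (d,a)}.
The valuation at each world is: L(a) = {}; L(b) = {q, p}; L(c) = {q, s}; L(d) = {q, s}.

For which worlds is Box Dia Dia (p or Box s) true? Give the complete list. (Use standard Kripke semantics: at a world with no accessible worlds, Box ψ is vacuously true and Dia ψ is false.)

b, c, d

Let φ = Box Dia Dia (p or Box s). Evaluate φ at each world:
  a (successors {d}): φ is false.
  b (successors ∅): φ is true.
  c (successors {c}): φ is true.
  d (successors {a}): φ is true.
For instance, at d:
  At d: Box Dia Dia (p or Box s) requires Dia Dia (p or Box s) at every successor {a}.
      At a: Dia Dia (p or Box s) requires Dia (p or Box s) at some successor in {d}.
        Dia (p or Box s) holds at d, so Dia Dia (p or Box s) is true at a.
  So Box Dia Dia (p or Box s) is true at d.
Satisfying worlds: {b, c, d}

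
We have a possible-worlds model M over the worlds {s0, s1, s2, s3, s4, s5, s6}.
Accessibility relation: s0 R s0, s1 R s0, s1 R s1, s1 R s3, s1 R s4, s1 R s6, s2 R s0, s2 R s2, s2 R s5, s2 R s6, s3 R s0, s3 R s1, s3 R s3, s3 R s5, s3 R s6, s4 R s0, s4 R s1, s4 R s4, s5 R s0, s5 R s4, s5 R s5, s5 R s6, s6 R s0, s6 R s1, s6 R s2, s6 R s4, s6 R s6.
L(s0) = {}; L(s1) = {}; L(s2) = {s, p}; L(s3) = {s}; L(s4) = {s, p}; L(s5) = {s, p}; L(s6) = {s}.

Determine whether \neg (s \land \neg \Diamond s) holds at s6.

Recall that \Diamond ψ holds at a world iff ψ holds at some accessible world.
At s6: s \land \neg \Diamond s is false, so \neg (s \land \neg \Diamond s) is true.
  At s6: s is true, \neg \Diamond s is false, so s \land \neg \Diamond s is false.
    At s6: \Diamond s is true, so \neg \Diamond s is false.
      At s6: \Diamond s requires s at some successor in {s0, s1, s2, s4, s6}.
        s holds at s2, so \Diamond s is true at s6.

Yes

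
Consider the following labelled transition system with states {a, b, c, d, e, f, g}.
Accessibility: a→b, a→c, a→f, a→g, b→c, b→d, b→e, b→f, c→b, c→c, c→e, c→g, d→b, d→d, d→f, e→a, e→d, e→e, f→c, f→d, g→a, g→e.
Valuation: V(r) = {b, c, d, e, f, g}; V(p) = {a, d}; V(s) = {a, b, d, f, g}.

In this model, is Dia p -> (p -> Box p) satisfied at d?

At d: Dia p is true, p -> Box p is false, so Dia p -> (p -> Box p) is false.
  At d: Dia p requires p at some successor in {b, d, f}.
    p holds at d, so Dia p is true at d.
  At d: p is true, Box p is false, so p -> Box p is false.
    At d: Box p requires p at every successor {b, d, f}.
      p fails at b, so Box p is false at d.

No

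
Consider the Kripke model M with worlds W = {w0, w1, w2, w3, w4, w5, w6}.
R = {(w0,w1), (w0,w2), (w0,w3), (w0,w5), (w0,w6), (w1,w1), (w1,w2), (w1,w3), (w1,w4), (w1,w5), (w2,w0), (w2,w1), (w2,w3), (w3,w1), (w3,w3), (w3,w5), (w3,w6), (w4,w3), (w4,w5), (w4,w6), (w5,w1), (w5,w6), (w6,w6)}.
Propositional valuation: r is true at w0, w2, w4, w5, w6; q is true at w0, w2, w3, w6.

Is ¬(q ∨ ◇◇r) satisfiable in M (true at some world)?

No

Recall that ◇ψ holds at a world iff ψ holds at some accessible world.
Let φ = ¬(q ∨ ◇◇r). Evaluate φ at each world:
  w0 (successors {w1, w2, w3, w5, w6}): φ is false.
  w1 (successors {w1, w2, w3, w4, w5}): φ is false.
  w2 (successors {w0, w1, w3}): φ is false.
  w3 (successors {w1, w3, w5, w6}): φ is false.
  w4 (successors {w3, w5, w6}): φ is false.
  w5 (successors {w1, w6}): φ is false.
  w6 (successors {w6}): φ is false.
For instance, at w0:
  At w0: q ∨ ◇◇r is true, so ¬(q ∨ ◇◇r) is false.
    At w0: q is true, ◇◇r is true, so q ∨ ◇◇r is true.
      At w0: ◇◇r requires ◇r at some successor in {w1, w2, w3, w5, w6}.
        ◇r holds at w1, so ◇◇r is true at w0.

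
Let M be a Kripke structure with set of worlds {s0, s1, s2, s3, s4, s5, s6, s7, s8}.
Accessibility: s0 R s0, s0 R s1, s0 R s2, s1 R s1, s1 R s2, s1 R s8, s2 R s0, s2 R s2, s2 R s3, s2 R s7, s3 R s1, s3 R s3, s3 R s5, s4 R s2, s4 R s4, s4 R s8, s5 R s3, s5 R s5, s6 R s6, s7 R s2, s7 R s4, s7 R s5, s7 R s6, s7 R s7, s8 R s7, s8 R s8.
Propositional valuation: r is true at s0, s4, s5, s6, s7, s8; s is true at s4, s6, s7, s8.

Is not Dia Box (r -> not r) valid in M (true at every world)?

Let φ = not Dia Box (r -> not r). Evaluate φ at each world:
  s0 (successors {s0, s1, s2}): φ is true.
  s1 (successors {s1, s2, s8}): φ is true.
  s2 (successors {s0, s2, s3, s7}): φ is true.
  s3 (successors {s1, s3, s5}): φ is true.
  s4 (successors {s2, s4, s8}): φ is true.
  s5 (successors {s3, s5}): φ is true.
  s6 (successors {s6}): φ is true.
  s7 (successors {s2, s4, s5, s6, s7}): φ is true.
  s8 (successors {s7, s8}): φ is true.
For instance, at s7:
  At s7: Dia Box (r -> not r) is false, so not Dia Box (r -> not r) is true.
    At s7: Dia Box (r -> not r) requires Box (r -> not r) at some successor in {s2, s4, s5, s6, s7}.
      At s2: Box (r -> not r) is false.
      At s4: Box (r -> not r) is false.
      At s5: Box (r -> not r) is false.
      At s6: Box (r -> not r) is false.
      At s7: Box (r -> not r) is false.
    So Dia Box (r -> not r) is false at s7.

Yes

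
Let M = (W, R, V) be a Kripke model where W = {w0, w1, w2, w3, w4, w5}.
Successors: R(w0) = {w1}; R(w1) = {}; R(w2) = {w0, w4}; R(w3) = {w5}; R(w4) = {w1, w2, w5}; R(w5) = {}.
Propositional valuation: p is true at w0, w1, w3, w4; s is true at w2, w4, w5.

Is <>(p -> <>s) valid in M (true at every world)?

Let φ = <>(p -> <>s). Evaluate φ at each world:
  w0 (successors {w1}): φ is false.
  w1 (successors ∅): φ is false.
  w2 (successors {w0, w4}): φ is true.
  w3 (successors {w5}): φ is true.
  w4 (successors {w1, w2, w5}): φ is true.
  w5 (successors ∅): φ is false.
Detail at w0 (counterexample):
  At w0: <>(p -> <>s) requires p -> <>s at some successor in {w1}.
    At w1: p -> <>s is false.
  So <>(p -> <>s) is false at w0.

No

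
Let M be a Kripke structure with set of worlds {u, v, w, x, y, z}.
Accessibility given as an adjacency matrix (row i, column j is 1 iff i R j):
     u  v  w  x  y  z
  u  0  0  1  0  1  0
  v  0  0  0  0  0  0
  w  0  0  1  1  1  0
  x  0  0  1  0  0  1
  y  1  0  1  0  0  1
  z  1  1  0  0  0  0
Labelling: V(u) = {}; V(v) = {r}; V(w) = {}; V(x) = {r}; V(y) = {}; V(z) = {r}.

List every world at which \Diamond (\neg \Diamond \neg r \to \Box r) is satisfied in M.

u, w, x, y, z

Recall that \Box ψ holds at a world iff ψ holds at every accessible world, and \Diamond ψ holds iff ψ holds at some accessible world.
Let φ = \Diamond (\neg \Diamond \neg r \to \Box r). Evaluate φ at each world:
  u (successors {w, y}): φ is true.
  v (successors ∅): φ is false.
  w (successors {w, x, y}): φ is true.
  x (successors {w, z}): φ is true.
  y (successors {u, w, z}): φ is true.
  z (successors {u, v}): φ is true.
For instance, at z:
  At z: \Diamond (\neg \Diamond \neg r \to \Box r) requires \neg \Diamond \neg r \to \Box r at some successor in {u, v}.
    \neg \Diamond \neg r \to \Box r holds at u, so \Diamond (\neg \Diamond \neg r \to \Box r) is true at z.
      At u: \neg \Diamond \neg r is false, \Box r is false, so \neg \Diamond \neg r \to \Box r is true.
Satisfying worlds: {u, w, x, y, z}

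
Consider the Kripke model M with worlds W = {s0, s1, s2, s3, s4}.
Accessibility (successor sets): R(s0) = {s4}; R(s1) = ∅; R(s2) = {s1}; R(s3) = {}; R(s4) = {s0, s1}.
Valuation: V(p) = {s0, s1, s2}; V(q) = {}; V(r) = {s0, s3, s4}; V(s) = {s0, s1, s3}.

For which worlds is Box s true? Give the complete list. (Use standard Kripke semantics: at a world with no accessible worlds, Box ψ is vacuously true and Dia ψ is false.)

s1, s2, s3, s4

Recall that Box ψ holds at a world iff ψ holds at every accessible world, and Dia ψ holds iff ψ holds at some accessible world.
Let φ = Box s. Evaluate φ at each world:
  s0 (successors {s4}): φ is false.
  s1 (successors ∅): φ is true.
  s2 (successors {s1}): φ is true.
  s3 (successors ∅): φ is true.
  s4 (successors {s0, s1}): φ is true.
For instance, at s0:
  At s0: Box s requires s at every successor {s4}.
    s fails at s4, so Box s is false at s0.
Satisfying worlds: {s1, s2, s3, s4}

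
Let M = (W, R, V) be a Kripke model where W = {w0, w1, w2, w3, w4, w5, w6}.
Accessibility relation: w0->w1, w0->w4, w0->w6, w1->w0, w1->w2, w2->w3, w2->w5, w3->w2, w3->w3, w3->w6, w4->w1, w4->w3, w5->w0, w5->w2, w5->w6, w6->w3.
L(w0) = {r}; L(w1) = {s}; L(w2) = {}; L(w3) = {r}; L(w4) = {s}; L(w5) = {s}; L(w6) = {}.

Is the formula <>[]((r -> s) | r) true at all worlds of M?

Yes

Let φ = <>[]((r -> s) | r). Evaluate φ at each world:
  w0 (successors {w1, w4, w6}): φ is true.
  w1 (successors {w0, w2}): φ is true.
  w2 (successors {w3, w5}): φ is true.
  w3 (successors {w2, w3, w6}): φ is true.
  w4 (successors {w1, w3}): φ is true.
  w5 (successors {w0, w2, w6}): φ is true.
  w6 (successors {w3}): φ is true.
For instance, at w5:
  At w5: <>[]((r -> s) | r) requires []((r -> s) | r) at some successor in {w0, w2, w6}.
    []((r -> s) | r) holds at w0, so <>[]((r -> s) | r) is true at w5.
      At w0: []((r -> s) | r) requires (r -> s) | r at every successor {w1, w4, w6}.
        At w1: (r -> s) | r is true.
        At w4: (r -> s) | r is true.
        At w6: (r -> s) | r is true.
      So []((r -> s) | r) is true at w0.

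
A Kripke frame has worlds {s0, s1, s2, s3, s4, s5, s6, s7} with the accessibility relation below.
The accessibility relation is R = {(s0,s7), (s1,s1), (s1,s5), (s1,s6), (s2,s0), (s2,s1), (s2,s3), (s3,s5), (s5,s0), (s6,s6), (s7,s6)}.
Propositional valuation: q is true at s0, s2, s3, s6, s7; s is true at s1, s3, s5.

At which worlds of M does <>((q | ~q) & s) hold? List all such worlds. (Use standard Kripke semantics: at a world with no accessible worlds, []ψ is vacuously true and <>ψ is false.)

Let φ = <>((q | ~q) & s). Evaluate φ at each world:
  s0 (successors {s7}): φ is false.
  s1 (successors {s1, s5, s6}): φ is true.
  s2 (successors {s0, s1, s3}): φ is true.
  s3 (successors {s5}): φ is true.
  s4 (successors ∅): φ is false.
  s5 (successors {s0}): φ is false.
  s6 (successors {s6}): φ is false.
  s7 (successors {s6}): φ is false.
For instance, at s3:
  At s3: <>((q | ~q) & s) requires (q | ~q) & s at some successor in {s5}.
    (q | ~q) & s holds at s5, so <>((q | ~q) & s) is true at s3.
Satisfying worlds: {s1, s2, s3}

s1, s2, s3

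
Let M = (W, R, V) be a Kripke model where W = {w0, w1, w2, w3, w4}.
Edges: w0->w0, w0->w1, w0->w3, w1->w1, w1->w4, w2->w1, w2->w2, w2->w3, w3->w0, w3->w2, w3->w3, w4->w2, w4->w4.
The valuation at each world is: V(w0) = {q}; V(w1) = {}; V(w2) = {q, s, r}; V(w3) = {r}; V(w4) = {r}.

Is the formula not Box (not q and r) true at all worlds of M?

Yes

Recall that Box ψ holds at a world iff ψ holds at every accessible world, and Dia ψ holds iff ψ holds at some accessible world.
Let φ = not Box (not q and r). Evaluate φ at each world:
  w0 (successors {w0, w1, w3}): φ is true.
  w1 (successors {w1, w4}): φ is true.
  w2 (successors {w1, w2, w3}): φ is true.
  w3 (successors {w0, w2, w3}): φ is true.
  w4 (successors {w2, w4}): φ is true.
For instance, at w0:
  At w0: Box (not q and r) is false, so not Box (not q and r) is true.
    At w0: Box (not q and r) requires not q and r at every successor {w0, w1, w3}.
      not q and r fails at w0, so Box (not q and r) is false at w0.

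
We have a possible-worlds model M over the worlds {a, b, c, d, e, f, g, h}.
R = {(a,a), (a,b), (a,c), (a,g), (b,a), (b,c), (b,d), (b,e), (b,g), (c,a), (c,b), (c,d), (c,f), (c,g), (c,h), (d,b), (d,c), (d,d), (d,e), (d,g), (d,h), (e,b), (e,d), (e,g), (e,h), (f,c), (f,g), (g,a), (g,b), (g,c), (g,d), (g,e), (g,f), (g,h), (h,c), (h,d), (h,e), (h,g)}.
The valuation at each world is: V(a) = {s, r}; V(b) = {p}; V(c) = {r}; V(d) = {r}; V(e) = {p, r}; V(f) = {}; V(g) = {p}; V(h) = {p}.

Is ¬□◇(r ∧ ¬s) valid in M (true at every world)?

Let φ = ¬□◇(r ∧ ¬s). Evaluate φ at each world:
  a (successors {a, b, c, g}): φ is false.
  b (successors {a, c, d, e, g}): φ is false.
  c (successors {a, b, d, f, g, h}): φ is false.
  d (successors {b, c, d, e, g, h}): φ is false.
  e (successors {b, d, g, h}): φ is false.
  f (successors {c, g}): φ is false.
  g (successors {a, b, c, d, e, f, h}): φ is false.
  h (successors {c, d, e, g}): φ is false.
Detail at a (counterexample):
  At a: □◇(r ∧ ¬s) is true, so ¬□◇(r ∧ ¬s) is false.
    At a: □◇(r ∧ ¬s) requires ◇(r ∧ ¬s) at every successor {a, b, c, g}.
      At a: ◇(r ∧ ¬s) is true.
      At b: ◇(r ∧ ¬s) is true.
      At c: ◇(r ∧ ¬s) is true.
      At g: ◇(r ∧ ¬s) is true.
    So □◇(r ∧ ¬s) is true at a.

No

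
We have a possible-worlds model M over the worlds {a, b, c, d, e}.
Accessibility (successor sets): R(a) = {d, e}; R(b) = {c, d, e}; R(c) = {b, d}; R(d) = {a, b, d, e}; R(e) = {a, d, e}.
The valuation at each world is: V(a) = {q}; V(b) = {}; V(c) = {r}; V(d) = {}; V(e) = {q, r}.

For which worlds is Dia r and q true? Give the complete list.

Let φ = Dia r and q. Evaluate φ at each world:
  a (successors {d, e}): φ is true.
  b (successors {c, d, e}): φ is false.
  c (successors {b, d}): φ is false.
  d (successors {a, b, d, e}): φ is false.
  e (successors {a, d, e}): φ is true.
For instance, at b:
  At b: Dia r is true, q is false, so Dia r and q is false.
    At b: Dia r requires r at some successor in {c, d, e}.
      r holds at c, so Dia r is true at b.
Satisfying worlds: {a, e}

a, e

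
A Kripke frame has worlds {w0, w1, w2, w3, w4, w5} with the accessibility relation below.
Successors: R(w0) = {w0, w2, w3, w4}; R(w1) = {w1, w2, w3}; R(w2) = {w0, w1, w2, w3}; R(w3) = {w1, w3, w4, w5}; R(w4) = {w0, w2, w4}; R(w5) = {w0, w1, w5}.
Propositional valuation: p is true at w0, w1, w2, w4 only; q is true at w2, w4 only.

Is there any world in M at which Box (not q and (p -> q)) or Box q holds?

Let φ = Box (not q and (p -> q)) or Box q. Evaluate φ at each world:
  w0 (successors {w0, w2, w3, w4}): φ is false.
  w1 (successors {w1, w2, w3}): φ is false.
  w2 (successors {w0, w1, w2, w3}): φ is false.
  w3 (successors {w1, w3, w4, w5}): φ is false.
  w4 (successors {w0, w2, w4}): φ is false.
  w5 (successors {w0, w1, w5}): φ is false.
For instance, at w4:
  At w4: Box (not q and (p -> q)) is false, Box q is false, so Box (not q and (p -> q)) or Box q is false.
    At w4: Box (not q and (p -> q)) requires not q and (p -> q) at every successor {w0, w2, w4}.
      not q and (p -> q) fails at w0, so Box (not q and (p -> q)) is false at w4.
    At w4: Box q requires q at every successor {w0, w2, w4}.
      q fails at w0, so Box q is false at w4.

No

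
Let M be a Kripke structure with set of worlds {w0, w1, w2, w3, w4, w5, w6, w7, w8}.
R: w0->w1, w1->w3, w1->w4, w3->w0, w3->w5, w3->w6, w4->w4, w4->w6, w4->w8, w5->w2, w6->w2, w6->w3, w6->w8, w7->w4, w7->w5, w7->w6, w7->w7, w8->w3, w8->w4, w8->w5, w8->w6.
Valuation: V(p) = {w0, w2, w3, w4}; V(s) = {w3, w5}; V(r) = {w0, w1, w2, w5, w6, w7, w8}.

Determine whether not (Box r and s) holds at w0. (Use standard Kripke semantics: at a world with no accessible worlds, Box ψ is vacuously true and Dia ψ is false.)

Yes

At w0: Box r and s is false, so not (Box r and s) is true.
  At w0: Box r is true, s is false, so Box r and s is false.
    At w0: Box r requires r at every successor {w1}.
      At w1: r is true.
    So Box r is true at w0.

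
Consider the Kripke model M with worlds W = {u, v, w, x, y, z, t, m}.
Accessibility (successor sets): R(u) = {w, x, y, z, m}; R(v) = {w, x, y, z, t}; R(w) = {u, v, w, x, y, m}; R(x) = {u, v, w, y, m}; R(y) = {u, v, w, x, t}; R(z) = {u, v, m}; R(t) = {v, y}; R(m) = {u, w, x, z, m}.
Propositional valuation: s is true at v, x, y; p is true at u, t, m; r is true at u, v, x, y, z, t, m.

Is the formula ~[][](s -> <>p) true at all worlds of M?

Let φ = ~[][](s -> <>p). Evaluate φ at each world:
  u (successors {w, x, y, z, m}): φ is false.
  v (successors {w, x, y, z, t}): φ is false.
  w (successors {u, v, w, x, y, m}): φ is false.
  x (successors {u, v, w, y, m}): φ is false.
  y (successors {u, v, w, x, t}): φ is false.
  z (successors {u, v, m}): φ is false.
  t (successors {v, y}): φ is false.
  m (successors {u, w, x, z, m}): φ is false.
Detail at u (counterexample):
  At u: [][](s -> <>p) is true, so ~[][](s -> <>p) is false.
    At u: [][](s -> <>p) requires [](s -> <>p) at every successor {w, x, y, z, m}.
      At w: [](s -> <>p) is true.
      At x: [](s -> <>p) is true.
      At y: [](s -> <>p) is true.
      At z: [](s -> <>p) is true.
      At m: [](s -> <>p) is true.
    So [][](s -> <>p) is true at u.

No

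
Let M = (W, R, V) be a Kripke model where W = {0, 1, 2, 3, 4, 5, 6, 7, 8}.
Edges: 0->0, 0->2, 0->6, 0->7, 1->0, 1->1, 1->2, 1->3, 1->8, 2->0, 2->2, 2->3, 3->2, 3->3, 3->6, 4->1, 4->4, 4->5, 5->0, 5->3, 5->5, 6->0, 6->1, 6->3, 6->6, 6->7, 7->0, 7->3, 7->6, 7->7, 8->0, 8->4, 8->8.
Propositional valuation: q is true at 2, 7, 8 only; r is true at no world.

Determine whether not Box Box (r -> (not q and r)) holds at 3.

No

At 3: Box Box (r -> (not q and r)) is true, so not Box Box (r -> (not q and r)) is false.
  At 3: Box Box (r -> (not q and r)) requires Box (r -> (not q and r)) at every successor {2, 3, 6}.
      At 2: Box (r -> (not q and r)) requires r -> (not q and r) at every successor {0, 2, 3}.
        At 0: r -> (not q and r) is true.
        At 2: r -> (not q and r) is true.
        At 3: r -> (not q and r) is true.
      So Box (r -> (not q and r)) is true at 2.
      At 3: Box (r -> (not q and r)) requires r -> (not q and r) at every successor {2, 3, 6}.
        At 2: r -> (not q and r) is true.
        At 3: r -> (not q and r) is true.
        At 6: r -> (not q and r) is true.
      So Box (r -> (not q and r)) is true at 3.
      At 6: Box (r -> (not q and r)) requires r -> (not q and r) at every successor {0, 1, 3, 6, 7}.
        At 0: r -> (not q and r) is true.
        At 1: r -> (not q and r) is true.
        At 3: r -> (not q and r) is true.
        At 6: r -> (not q and r) is true.
        At 7: r -> (not q and r) is true.
      So Box (r -> (not q and r)) is true at 6.
  So Box Box (r -> (not q and r)) is true at 3.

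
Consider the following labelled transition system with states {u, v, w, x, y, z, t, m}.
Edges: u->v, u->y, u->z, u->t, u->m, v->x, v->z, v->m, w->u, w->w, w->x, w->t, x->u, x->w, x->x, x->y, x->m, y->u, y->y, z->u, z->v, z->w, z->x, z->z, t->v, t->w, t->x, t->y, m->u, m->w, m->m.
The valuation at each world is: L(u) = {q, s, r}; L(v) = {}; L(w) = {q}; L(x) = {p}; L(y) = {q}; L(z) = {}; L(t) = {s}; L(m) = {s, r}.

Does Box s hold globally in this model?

Let φ = Box s. Evaluate φ at each world:
  u (successors {v, y, z, t, m}): φ is false.
  v (successors {x, z, m}): φ is false.
  w (successors {u, w, x, t}): φ is false.
  x (successors {u, w, x, y, m}): φ is false.
  y (successors {u, y}): φ is false.
  z (successors {u, v, w, x, z}): φ is false.
  t (successors {v, w, x, y}): φ is false.
  m (successors {u, w, m}): φ is false.
Detail at u (counterexample):
  At u: Box s requires s at every successor {v, y, z, t, m}.
    s fails at v, so Box s is false at u.

No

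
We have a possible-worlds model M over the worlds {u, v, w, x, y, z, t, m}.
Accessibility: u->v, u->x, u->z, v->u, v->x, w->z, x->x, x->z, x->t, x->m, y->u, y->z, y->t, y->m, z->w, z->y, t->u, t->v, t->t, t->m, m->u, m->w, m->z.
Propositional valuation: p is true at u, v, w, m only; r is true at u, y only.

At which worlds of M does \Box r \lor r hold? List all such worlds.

u, y

Let φ = \Box r \lor r. Evaluate φ at each world:
  u (successors {v, x, z}): φ is true.
  v (successors {u, x}): φ is false.
  w (successors {z}): φ is false.
  x (successors {x, z, t, m}): φ is false.
  y (successors {u, z, t, m}): φ is true.
  z (successors {w, y}): φ is false.
  t (successors {u, v, t, m}): φ is false.
  m (successors {u, w, z}): φ is false.
For instance, at u:
  At u: \Box r is false, r is true, so \Box r \lor r is true.
    At u: \Box r requires r at every successor {v, x, z}.
      r fails at v, so \Box r is false at u.
Satisfying worlds: {u, y}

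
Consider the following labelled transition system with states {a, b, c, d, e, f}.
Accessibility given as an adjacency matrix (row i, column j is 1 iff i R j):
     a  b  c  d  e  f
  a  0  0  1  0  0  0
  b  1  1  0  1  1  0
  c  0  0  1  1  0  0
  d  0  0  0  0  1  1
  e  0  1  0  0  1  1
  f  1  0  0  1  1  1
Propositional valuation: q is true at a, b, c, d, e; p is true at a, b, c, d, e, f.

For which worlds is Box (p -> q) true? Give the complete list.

a, b, c

Recall that Box ψ holds at a world iff ψ holds at every accessible world, and Dia ψ holds iff ψ holds at some accessible world.
Let φ = Box (p -> q). Evaluate φ at each world:
  a (successors {c}): φ is true.
  b (successors {a, b, d, e}): φ is true.
  c (successors {c, d}): φ is true.
  d (successors {e, f}): φ is false.
  e (successors {b, e, f}): φ is false.
  f (successors {a, d, e, f}): φ is false.
For instance, at d:
  At d: Box (p -> q) requires p -> q at every successor {e, f}.
    p -> q fails at f, so Box (p -> q) is false at d.
Satisfying worlds: {a, b, c}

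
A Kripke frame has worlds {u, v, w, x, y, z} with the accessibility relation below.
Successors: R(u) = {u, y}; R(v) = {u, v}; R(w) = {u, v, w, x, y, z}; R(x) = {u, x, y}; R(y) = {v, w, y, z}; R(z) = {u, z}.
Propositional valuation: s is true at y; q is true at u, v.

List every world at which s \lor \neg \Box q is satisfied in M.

Let φ = s \lor \neg \Box q. Evaluate φ at each world:
  u (successors {u, y}): φ is true.
  v (successors {u, v}): φ is false.
  w (successors {u, v, w, x, y, z}): φ is true.
  x (successors {u, x, y}): φ is true.
  y (successors {v, w, y, z}): φ is true.
  z (successors {u, z}): φ is true.
For instance, at y:
  At y: s is true, \neg \Box q is true, so s \lor \neg \Box q is true.
    At y: \Box q is false, so \neg \Box q is true.
      At y: \Box q requires q at every successor {v, w, y, z}.
        q fails at w, so \Box q is false at y.
Satisfying worlds: {u, w, x, y, z}

u, w, x, y, z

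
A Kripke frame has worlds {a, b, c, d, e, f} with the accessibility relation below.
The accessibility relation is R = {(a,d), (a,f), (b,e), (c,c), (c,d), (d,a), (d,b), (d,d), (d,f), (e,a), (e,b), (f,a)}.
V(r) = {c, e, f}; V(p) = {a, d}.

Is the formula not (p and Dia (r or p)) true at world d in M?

Recall that Dia ψ holds at a world iff ψ holds at some accessible world.
At d: p and Dia (r or p) is true, so not (p and Dia (r or p)) is false.
  At d: p is true, Dia (r or p) is true, so p and Dia (r or p) is true.
    At d: Dia (r or p) requires r or p at some successor in {a, b, d, f}.
      r or p holds at a, so Dia (r or p) is true at d.

No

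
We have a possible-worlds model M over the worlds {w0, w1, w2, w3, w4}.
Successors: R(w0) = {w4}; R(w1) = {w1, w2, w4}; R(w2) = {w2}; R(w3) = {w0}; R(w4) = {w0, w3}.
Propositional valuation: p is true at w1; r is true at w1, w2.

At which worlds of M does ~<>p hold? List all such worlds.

w0, w2, w3, w4

Recall that <>ψ holds at a world iff ψ holds at some accessible world.
Let φ = ~<>p. Evaluate φ at each world:
  w0 (successors {w4}): φ is true.
  w1 (successors {w1, w2, w4}): φ is false.
  w2 (successors {w2}): φ is true.
  w3 (successors {w0}): φ is true.
  w4 (successors {w0, w3}): φ is true.
For instance, at w4:
  At w4: <>p is false, so ~<>p is true.
    At w4: <>p requires p at some successor in {w0, w3}.
      At w0: p is false.
      At w3: p is false.
    So <>p is false at w4.
Satisfying worlds: {w0, w2, w3, w4}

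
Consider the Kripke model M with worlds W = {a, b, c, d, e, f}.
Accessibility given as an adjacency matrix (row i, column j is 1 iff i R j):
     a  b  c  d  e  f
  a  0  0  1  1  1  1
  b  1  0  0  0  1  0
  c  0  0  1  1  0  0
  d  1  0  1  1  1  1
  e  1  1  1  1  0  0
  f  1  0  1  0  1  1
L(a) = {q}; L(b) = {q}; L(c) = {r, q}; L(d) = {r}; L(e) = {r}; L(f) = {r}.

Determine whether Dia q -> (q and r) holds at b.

No

Recall that Dia ψ holds at a world iff ψ holds at some accessible world.
At b: Dia q is true, q and r is false, so Dia q -> (q and r) is false.
  At b: Dia q requires q at some successor in {a, e}.
    q holds at a, so Dia q is true at b.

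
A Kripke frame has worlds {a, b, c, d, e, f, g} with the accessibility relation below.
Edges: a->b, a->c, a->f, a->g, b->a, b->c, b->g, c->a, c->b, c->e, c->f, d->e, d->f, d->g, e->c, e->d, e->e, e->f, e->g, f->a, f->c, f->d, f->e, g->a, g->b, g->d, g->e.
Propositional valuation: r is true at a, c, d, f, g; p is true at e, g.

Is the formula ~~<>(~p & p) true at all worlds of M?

No

Let φ = ~~<>(~p & p). Evaluate φ at each world:
  a (successors {b, c, f, g}): φ is false.
  b (successors {a, c, g}): φ is false.
  c (successors {a, b, e, f}): φ is false.
  d (successors {e, f, g}): φ is false.
  e (successors {c, d, e, f, g}): φ is false.
  f (successors {a, c, d, e}): φ is false.
  g (successors {a, b, d, e}): φ is false.
Detail at a (counterexample):
  At a: ~<>(~p & p) is true, so ~~<>(~p & p) is false.
    At a: <>(~p & p) is false, so ~<>(~p & p) is true.
      At a: <>(~p & p) requires ~p & p at some successor in {b, c, f, g}.
        At b: ~p & p is false.
        At c: ~p & p is false.
        At f: ~p & p is false.
        At g: ~p & p is false.
      So <>(~p & p) is false at a.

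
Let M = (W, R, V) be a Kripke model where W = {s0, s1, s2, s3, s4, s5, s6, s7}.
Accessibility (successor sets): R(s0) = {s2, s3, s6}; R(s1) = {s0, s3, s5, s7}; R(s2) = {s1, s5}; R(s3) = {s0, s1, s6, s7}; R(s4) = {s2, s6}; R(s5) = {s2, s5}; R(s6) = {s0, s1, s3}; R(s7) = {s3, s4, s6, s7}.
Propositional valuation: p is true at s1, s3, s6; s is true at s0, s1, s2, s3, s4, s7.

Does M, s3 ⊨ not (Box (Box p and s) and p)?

At s3: Box (Box p and s) and p is false, so not (Box (Box p and s) and p) is true.
  At s3: Box (Box p and s) is false, p is true, so Box (Box p and s) and p is false.
    At s3: Box (Box p and s) requires Box p and s at every successor {s0, s1, s6, s7}.
      Box p and s fails at s0, so Box (Box p and s) is false at s3.

Yes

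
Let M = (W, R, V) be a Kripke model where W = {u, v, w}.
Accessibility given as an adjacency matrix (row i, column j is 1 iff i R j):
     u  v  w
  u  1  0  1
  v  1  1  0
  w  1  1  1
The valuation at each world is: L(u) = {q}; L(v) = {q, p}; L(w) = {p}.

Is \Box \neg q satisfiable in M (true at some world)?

No

Let φ = \Box \neg q. Evaluate φ at each world:
  u (successors {u, w}): φ is false.
  v (successors {u, v}): φ is false.
  w (successors {u, v, w}): φ is false.
For instance, at w:
  At w: \Box \neg q requires \neg q at every successor {u, v, w}.
    \neg q fails at u, so \Box \neg q is false at w.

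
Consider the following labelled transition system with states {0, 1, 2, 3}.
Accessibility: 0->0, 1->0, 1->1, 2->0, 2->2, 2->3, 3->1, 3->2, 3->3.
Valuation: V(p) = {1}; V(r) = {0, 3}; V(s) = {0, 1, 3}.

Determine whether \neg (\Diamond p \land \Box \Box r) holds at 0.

Yes

At 0: \Diamond p \land \Box \Box r is false, so \neg (\Diamond p \land \Box \Box r) is true.
  At 0: \Diamond p is false, \Box \Box r is true, so \Diamond p \land \Box \Box r is false.
    At 0: \Diamond p requires p at some successor in {0}.
      At 0: p is false.
    So \Diamond p is false at 0.
    At 0: \Box \Box r requires \Box r at every successor {0}.
      At 0: \Box r is true.
    So \Box \Box r is true at 0.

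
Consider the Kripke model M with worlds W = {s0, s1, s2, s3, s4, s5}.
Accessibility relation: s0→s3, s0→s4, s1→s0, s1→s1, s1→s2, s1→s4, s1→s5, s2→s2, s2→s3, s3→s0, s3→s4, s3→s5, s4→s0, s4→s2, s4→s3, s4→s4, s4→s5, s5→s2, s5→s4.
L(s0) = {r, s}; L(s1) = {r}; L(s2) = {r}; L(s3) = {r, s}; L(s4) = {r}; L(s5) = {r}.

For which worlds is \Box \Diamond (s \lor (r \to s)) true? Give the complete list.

s0, s2, s5

Let φ = \Box \Diamond (s \lor (r \to s)). Evaluate φ at each world:
  s0 (successors {s3, s4}): φ is true.
  s1 (successors {s0, s1, s2, s4, s5}): φ is false.
  s2 (successors {s2, s3}): φ is true.
  s3 (successors {s0, s4, s5}): φ is false.
  s4 (successors {s0, s2, s3, s4, s5}): φ is false.
  s5 (successors {s2, s4}): φ is true.
For instance, at s5:
  At s5: \Box \Diamond (s \lor (r \to s)) requires \Diamond (s \lor (r \to s)) at every successor {s2, s4}.
      At s2: \Diamond (s \lor (r \to s)) requires s \lor (r \to s) at some successor in {s2, s3}.
        s \lor (r \to s) holds at s3, so \Diamond (s \lor (r \to s)) is true at s2.
      At s4: \Diamond (s \lor (r \to s)) requires s \lor (r \to s) at some successor in {s0, s2, s3, s4, s5}.
        s \lor (r \to s) holds at s0, so \Diamond (s \lor (r \to s)) is true at s4.
  So \Box \Diamond (s \lor (r \to s)) is true at s5.
Satisfying worlds: {s0, s2, s5}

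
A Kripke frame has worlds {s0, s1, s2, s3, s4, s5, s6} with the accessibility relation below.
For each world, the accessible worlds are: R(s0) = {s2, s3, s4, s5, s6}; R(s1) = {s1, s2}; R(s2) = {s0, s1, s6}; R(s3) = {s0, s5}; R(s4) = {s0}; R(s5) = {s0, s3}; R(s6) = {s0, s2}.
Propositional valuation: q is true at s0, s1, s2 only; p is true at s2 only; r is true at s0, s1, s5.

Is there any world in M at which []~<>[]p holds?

Yes

Recall that []ψ holds at a world iff ψ holds at every accessible world, and <>ψ holds iff ψ holds at some accessible world.
Let φ = []~<>[]p. Evaluate φ at each world:
  s0 (successors {s2, s3, s4, s5, s6}): φ is true.
  s1 (successors {s1, s2}): φ is true.
  s2 (successors {s0, s1, s6}): φ is true.
  s3 (successors {s0, s5}): φ is true.
  s4 (successors {s0}): φ is true.
  s5 (successors {s0, s3}): φ is true.
  s6 (successors {s0, s2}): φ is true.
Detail at s0 (witness):
  At s0: []~<>[]p requires ~<>[]p at every successor {s2, s3, s4, s5, s6}.
    At s2: ~<>[]p is true.
    At s3: ~<>[]p is true.
    At s4: ~<>[]p is true.
    At s5: ~<>[]p is true.
    At s6: ~<>[]p is true.
  So []~<>[]p is true at s0.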